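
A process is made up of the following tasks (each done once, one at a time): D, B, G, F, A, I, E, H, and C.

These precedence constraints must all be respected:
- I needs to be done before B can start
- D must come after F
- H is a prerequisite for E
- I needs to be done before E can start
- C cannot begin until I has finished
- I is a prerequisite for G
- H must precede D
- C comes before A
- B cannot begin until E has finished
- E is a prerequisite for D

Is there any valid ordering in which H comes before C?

Yes

Nothing in the constraints forces C before H — there is no chain from C to H.
That means at least one valid schedule has H before C.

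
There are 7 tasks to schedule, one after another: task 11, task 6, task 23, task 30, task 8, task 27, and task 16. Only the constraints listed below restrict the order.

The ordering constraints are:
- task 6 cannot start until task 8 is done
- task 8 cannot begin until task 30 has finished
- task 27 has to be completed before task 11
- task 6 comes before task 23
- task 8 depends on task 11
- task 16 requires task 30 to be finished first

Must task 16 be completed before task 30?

In fact the dependencies run the other way: task 30 → task 16.
So task 16 does not have to come before task 30 — it cannot.

No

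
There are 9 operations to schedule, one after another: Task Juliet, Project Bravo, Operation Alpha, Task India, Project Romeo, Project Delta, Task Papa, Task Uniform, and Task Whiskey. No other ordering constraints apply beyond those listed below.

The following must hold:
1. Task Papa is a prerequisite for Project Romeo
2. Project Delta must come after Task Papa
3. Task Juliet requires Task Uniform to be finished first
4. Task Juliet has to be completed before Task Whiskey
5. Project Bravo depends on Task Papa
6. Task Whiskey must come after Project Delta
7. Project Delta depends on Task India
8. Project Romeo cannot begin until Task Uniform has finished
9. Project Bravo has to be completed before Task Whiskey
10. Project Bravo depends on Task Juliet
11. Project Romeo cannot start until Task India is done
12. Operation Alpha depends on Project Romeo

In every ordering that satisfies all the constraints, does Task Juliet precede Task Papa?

No

No chain of constraints connects Task Juliet to Task Papa in either direction.
So Task Juliet can come before Task Papa or after — it is not forced.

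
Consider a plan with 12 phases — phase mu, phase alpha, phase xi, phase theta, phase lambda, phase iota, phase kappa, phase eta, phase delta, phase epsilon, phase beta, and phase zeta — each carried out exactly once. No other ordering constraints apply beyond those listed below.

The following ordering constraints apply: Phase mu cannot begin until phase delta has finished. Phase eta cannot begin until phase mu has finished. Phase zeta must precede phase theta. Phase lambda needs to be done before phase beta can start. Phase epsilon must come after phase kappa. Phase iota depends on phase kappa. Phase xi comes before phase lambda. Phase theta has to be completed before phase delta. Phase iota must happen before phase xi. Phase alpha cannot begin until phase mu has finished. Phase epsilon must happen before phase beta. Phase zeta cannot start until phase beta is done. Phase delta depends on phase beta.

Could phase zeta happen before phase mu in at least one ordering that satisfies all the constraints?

Every valid ordering already has phase zeta before phase mu (the constraints require it), so in particular at least one does.

Yes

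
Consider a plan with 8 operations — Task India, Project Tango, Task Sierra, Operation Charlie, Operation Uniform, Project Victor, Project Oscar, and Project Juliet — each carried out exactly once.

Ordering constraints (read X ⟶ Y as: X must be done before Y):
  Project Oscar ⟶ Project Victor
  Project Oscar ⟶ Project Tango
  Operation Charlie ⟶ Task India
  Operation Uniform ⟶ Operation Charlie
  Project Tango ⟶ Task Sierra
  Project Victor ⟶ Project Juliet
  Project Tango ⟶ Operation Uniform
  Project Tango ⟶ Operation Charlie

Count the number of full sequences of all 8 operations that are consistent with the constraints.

Only Project Oscar has no prerequisites, so it must go first.
Enumerating by repeatedly choosing an available operation (one whose prerequisites are all placed) gives 84 distinct complete orderings.

84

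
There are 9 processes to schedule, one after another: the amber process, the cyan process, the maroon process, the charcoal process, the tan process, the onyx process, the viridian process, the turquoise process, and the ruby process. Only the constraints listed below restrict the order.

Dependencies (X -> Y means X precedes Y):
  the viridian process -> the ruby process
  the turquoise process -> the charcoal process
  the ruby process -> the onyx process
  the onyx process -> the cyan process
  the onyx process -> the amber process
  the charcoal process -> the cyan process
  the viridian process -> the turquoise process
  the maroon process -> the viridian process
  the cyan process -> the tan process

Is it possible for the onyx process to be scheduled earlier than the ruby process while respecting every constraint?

There is a dependency chain the ruby process → the onyx process, so the onyx process always comes after the ruby process.
So no valid ordering can have the onyx process before the ruby process.

No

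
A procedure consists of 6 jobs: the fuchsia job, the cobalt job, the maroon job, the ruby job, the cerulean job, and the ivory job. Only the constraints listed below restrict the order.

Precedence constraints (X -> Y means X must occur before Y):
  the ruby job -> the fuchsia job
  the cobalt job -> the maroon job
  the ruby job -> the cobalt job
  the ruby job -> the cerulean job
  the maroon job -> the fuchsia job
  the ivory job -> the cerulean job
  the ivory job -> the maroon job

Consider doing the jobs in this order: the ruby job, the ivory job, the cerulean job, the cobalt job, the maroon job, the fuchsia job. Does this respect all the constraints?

Checking each listed constraint against this order: for instance, the ruby job is in position 1 and the fuchsia job in position 6, so that constraint holds — and the remaining constraints check out the same way.

Yes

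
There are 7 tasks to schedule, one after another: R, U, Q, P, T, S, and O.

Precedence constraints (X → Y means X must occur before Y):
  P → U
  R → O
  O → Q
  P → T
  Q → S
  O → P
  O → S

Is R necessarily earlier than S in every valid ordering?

Following the dependencies: R → O → S.
That forces R before S in every valid schedule.

Yes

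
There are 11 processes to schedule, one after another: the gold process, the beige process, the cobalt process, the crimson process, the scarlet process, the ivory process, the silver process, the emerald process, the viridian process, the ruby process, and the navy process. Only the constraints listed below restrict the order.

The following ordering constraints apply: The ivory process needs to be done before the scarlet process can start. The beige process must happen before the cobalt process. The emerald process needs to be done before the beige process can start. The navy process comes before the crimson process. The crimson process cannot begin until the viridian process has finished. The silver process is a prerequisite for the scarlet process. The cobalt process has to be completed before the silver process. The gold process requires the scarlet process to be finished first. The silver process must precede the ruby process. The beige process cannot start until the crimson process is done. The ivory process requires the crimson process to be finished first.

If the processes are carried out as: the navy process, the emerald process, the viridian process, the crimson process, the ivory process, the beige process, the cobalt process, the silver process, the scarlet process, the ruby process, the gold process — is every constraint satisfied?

Checking each listed constraint against this order: for instance, the emerald process is in position 2 and the beige process in position 6, so that constraint holds — and the remaining constraints check out the same way.

Yes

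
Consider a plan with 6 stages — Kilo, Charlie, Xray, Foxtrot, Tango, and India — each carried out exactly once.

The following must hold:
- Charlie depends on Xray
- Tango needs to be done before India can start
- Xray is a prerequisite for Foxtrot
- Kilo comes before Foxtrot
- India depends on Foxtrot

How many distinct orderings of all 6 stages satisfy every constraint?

33

3 stages have no prerequisites (Kilo, Xray, Tango), so any of them could come first.
Enumerating by repeatedly choosing an available stage (one whose prerequisites are all placed) gives 33 distinct complete orderings.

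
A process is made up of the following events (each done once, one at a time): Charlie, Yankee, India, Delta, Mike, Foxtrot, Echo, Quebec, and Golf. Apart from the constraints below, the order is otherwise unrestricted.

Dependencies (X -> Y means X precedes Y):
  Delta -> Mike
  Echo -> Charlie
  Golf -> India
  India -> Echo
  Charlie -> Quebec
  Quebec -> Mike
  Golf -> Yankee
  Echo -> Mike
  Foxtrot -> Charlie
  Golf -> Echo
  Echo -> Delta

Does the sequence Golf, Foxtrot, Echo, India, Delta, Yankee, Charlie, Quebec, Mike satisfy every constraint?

No

Here India comes after Echo.
But one of the constraints requires India before Echo, so this ordering violates it.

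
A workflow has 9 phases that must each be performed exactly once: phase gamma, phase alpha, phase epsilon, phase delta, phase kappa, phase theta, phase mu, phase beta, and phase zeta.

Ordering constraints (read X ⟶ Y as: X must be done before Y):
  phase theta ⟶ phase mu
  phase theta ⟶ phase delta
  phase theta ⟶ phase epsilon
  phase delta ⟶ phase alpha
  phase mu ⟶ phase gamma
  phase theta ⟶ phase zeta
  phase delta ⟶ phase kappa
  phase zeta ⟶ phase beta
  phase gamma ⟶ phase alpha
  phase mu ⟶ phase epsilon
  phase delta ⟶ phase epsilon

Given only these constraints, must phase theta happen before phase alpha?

Yes

Following the dependencies: phase theta → phase delta → phase alpha.
Hence phase theta necessarily comes before phase alpha.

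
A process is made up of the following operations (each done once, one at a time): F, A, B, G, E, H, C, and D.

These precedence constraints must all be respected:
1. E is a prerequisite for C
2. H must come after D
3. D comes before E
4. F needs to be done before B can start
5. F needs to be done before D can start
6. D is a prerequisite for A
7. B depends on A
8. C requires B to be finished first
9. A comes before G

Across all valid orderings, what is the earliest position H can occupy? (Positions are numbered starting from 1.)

Every operation that must precede H has to come before it. Tracing all chains that end at H, those operations are: F, D — 2 in total.
So at minimum 2 operations come before H, putting H no earlier than position 3. That position is achievable by scheduling exactly those predecessors first.

3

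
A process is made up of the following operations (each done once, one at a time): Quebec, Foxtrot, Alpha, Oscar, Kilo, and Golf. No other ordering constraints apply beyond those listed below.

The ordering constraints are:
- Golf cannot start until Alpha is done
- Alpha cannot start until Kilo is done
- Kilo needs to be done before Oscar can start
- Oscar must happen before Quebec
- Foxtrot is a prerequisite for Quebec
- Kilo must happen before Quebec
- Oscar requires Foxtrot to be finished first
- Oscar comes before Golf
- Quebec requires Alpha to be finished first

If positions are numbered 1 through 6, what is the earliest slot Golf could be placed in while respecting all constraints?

The operations that are forced before Golf, directly or transitively, are Foxtrot, Alpha, Oscar, Kilo. That's 4 operations.
With 4 mandatory predecessors, the earliest Golf can sit is position 4+1 = 5, and placing just those 4 first achieves it.

5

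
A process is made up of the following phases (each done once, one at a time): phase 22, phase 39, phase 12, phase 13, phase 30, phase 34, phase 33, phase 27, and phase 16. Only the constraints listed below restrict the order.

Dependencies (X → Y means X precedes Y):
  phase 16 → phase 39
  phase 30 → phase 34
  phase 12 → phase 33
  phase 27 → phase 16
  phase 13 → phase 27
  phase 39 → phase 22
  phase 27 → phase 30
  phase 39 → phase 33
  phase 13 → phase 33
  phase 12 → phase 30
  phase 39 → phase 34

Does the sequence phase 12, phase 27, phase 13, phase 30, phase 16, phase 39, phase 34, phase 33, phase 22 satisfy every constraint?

Here phase 13 comes after phase 27.
That contradicts the constraint that phase 13 must precede phase 27.

No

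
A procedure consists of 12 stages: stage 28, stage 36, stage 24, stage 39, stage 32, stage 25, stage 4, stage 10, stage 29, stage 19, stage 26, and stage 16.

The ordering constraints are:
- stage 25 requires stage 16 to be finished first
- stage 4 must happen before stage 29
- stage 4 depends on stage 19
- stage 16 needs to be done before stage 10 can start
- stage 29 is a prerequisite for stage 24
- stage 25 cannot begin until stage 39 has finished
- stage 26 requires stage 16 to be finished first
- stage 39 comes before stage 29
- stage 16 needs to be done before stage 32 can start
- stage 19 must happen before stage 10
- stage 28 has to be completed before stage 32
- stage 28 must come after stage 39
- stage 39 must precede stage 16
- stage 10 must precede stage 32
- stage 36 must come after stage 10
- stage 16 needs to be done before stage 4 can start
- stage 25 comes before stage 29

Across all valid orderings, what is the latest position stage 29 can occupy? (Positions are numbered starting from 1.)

11

The only stage forced after stage 29 (directly or by a chain) is stage 24.
With 1 mandatory successor out of 12 stages total, the latest slot for stage 29 is 12−1 = 11, and it's reachable by doing all non-successors before stage 29.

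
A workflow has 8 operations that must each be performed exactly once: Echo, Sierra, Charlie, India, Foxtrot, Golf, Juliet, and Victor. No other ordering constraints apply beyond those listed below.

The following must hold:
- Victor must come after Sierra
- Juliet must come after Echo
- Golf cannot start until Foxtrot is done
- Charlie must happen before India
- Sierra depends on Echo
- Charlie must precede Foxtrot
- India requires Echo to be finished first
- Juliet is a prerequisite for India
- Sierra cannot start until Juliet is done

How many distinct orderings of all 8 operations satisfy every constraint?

The operations with no prerequisites are Echo, Charlie; any of them can be placed first.
Systematically extending each partial ordering one operation at a time and counting, there are 153 complete orderings.

153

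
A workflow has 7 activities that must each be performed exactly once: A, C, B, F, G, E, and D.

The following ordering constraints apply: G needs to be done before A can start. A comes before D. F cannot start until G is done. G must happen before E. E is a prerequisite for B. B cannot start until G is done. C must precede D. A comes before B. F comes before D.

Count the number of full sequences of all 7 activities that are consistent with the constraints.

The activities with no prerequisites are C, G; any of them can be placed first.
Enumerating by repeatedly choosing an available activity (one whose prerequisites are all placed) gives 86 distinct complete orderings.

86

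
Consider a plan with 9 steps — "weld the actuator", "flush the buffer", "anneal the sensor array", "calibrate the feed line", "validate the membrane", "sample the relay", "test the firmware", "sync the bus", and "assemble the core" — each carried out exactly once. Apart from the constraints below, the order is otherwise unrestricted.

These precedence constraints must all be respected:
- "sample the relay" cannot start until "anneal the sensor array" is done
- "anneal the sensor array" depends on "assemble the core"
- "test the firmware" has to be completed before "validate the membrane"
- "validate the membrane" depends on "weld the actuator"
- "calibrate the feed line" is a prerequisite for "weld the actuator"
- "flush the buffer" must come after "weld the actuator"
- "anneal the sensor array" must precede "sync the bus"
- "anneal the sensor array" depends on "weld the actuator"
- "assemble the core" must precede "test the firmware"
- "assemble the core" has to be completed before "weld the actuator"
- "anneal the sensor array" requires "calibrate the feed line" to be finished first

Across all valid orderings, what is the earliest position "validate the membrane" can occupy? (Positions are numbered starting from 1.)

The steps that are forced before "validate the membrane", directly or transitively, are "weld the actuator", "calibrate the feed line", "test the firmware", "assemble the core". That's 4 steps.
So at minimum 4 steps come before "validate the membrane", putting "validate the membrane" no earlier than position 5. That position is achievable by scheduling exactly those predecessors first.

5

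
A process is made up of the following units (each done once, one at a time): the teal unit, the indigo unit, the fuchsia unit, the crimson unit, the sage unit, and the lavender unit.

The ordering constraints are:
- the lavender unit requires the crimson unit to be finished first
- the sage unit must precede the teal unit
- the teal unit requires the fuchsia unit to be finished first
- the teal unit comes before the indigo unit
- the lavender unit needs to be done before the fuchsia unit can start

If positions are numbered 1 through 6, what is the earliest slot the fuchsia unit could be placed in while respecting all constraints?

Every unit that must precede the fuchsia unit has to come before it. Tracing all chains that end at the fuchsia unit, those units are: the crimson unit, the lavender unit — 2 in total.
With 2 mandatory predecessors, the earliest the fuchsia unit can sit is position 2+1 = 3, and placing just those 2 first achieves it.

3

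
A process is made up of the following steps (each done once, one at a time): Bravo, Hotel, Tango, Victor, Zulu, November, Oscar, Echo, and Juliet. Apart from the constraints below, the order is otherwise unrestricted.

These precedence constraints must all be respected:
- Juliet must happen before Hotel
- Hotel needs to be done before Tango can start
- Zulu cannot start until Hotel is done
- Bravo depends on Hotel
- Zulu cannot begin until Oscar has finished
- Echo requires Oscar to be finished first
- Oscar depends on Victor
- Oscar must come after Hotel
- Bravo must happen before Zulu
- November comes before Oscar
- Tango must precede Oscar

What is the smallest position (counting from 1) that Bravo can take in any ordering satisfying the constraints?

3

Working backwards through the constraints from Bravo, its full set of required predecessors is Hotel, Juliet — 2 of them.
So at minimum 2 steps come before Bravo, putting Bravo no earlier than position 3. That position is achievable by scheduling exactly those predecessors first.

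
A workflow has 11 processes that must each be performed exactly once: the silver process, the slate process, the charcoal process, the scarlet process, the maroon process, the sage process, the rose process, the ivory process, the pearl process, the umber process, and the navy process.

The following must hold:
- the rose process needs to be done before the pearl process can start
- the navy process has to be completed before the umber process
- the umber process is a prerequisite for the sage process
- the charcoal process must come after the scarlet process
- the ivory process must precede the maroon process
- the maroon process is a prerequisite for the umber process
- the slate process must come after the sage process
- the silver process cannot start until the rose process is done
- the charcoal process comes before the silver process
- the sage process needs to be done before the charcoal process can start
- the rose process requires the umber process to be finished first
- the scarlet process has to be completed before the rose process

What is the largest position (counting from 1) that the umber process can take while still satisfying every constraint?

Every process that must follow the umber process has to come after it. Tracing all chains starting from the umber process, those processes are: the silver process, the slate process, the charcoal process, the sage process, the rose process, the pearl process — 6 in total.
With 6 mandatory successors out of 11 processes total, the latest slot for the umber process is 11−6 = 5, and it's reachable by doing all non-successors before the umber process.

5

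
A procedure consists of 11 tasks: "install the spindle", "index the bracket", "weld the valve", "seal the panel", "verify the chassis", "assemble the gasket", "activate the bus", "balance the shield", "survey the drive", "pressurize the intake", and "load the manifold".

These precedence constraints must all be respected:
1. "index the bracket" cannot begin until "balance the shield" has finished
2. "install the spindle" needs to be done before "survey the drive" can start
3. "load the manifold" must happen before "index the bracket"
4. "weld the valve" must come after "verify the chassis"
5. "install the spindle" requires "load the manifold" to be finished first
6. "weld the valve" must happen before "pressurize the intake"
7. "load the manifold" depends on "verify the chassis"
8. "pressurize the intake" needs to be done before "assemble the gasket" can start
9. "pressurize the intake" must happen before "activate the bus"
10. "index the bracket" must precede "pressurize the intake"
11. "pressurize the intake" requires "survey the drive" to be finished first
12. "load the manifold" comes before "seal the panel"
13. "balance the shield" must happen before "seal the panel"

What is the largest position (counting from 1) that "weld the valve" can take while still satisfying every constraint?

8

Every task that must follow "weld the valve" has to come after it. Tracing all chains starting from "weld the valve", those tasks are: "assemble the gasket", "activate the bus", "pressurize the intake" — 3 in total.
So at least 3 tasks follow "weld the valve", putting "weld the valve" no later than position 8. That position is achievable by scheduling everything else first.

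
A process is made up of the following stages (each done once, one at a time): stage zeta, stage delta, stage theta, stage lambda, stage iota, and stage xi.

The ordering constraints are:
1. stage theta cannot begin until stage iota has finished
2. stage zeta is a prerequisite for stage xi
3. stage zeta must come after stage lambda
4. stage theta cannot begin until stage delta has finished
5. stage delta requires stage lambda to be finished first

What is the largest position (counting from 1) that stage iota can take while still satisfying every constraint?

5

Following the constraints forward from stage iota, its only required successor is stage theta.
So at least 1 stage follows stage iota, putting stage iota no later than position 5. That position is achievable by scheduling everything else first.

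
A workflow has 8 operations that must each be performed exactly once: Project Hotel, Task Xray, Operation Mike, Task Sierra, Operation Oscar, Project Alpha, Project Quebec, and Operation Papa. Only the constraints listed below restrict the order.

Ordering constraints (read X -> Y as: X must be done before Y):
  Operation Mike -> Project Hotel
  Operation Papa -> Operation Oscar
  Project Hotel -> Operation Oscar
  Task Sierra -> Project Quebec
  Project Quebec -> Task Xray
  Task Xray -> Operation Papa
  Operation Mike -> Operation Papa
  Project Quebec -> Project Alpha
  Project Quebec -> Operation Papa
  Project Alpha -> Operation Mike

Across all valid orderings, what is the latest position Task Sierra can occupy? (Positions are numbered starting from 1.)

1

Following every chain forward from Task Sierra, the operations that must come later are Project Hotel, Task Xray, Operation Mike, Operation Oscar, Project Alpha, Project Quebec, Operation Papa — 7 of them.
With 7 mandatory successors out of 8 operations total, the latest slot for Task Sierra is 8−7 = 1, and it's reachable by doing all non-successors before Task Sierra.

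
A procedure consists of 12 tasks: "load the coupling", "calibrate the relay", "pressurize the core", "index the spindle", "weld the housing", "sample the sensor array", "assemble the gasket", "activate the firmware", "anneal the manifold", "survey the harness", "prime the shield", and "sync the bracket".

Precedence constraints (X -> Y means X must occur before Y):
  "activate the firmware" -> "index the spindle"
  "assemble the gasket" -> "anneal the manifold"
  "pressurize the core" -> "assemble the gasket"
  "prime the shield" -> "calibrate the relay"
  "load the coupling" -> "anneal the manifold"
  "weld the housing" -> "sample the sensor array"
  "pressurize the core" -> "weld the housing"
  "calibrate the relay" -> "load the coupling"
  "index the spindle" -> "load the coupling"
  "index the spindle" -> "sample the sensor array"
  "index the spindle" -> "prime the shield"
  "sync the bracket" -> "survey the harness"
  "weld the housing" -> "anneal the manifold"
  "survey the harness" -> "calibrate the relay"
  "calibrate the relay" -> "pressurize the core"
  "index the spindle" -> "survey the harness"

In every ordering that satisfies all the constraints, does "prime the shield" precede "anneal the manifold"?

Yes

There is a constraint chain "prime the shield" → "calibrate the relay" → "load the coupling" → "anneal the manifold".
Hence "prime the shield" necessarily comes before "anneal the manifold".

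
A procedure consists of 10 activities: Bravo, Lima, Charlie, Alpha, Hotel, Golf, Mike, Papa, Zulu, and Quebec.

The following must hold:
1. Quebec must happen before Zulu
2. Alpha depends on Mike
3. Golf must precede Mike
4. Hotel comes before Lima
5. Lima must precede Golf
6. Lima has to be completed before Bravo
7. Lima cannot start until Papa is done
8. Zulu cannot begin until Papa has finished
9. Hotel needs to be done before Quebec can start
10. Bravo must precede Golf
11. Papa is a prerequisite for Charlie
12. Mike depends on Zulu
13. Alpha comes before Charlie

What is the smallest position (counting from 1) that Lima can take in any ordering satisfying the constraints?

3

The activities that are forced before Lima, directly or transitively, are Hotel, Papa. That's 2 activities.
So at minimum 2 activities come before Lima, putting Lima no earlier than position 3. That position is achievable by scheduling exactly those predecessors first.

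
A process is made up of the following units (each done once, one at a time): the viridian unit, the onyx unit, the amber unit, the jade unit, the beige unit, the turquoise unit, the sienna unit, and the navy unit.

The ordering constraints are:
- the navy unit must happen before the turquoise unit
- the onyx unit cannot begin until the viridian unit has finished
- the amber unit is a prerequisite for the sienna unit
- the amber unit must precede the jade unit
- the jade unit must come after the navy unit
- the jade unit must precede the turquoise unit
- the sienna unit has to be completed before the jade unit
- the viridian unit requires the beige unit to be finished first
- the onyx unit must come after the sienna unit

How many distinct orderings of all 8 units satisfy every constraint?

The units with no prerequisites are the amber unit, the beige unit, the navy unit; any of them can be placed first.
Counting all ways to extend the partial order to a total order gives 144.

144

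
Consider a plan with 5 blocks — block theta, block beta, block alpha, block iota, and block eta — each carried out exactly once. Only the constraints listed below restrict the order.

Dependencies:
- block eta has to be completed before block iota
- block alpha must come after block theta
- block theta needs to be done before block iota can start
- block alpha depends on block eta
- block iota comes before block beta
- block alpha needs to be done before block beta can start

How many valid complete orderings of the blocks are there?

2 blocks have no prerequisites (block theta, block eta), so any of them could come first.
Systematically extending each partial ordering one block at a time and counting, there are 4 complete orderings.

4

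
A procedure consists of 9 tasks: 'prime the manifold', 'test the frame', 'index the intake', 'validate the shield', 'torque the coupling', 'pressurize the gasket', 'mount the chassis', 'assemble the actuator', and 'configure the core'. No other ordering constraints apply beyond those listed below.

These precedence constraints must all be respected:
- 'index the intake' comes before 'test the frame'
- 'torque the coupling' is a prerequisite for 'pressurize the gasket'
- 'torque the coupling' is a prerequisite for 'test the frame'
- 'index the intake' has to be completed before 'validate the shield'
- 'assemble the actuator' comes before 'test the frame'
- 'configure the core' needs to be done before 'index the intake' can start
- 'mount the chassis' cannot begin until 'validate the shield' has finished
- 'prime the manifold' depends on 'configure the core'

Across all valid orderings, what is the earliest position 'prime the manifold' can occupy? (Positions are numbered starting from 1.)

2

Working backwards through the constraints from 'prime the manifold', its only required predecessor is 'configure the core'.
So at minimum 1 task comes before 'prime the manifold', putting 'prime the manifold' no earlier than position 2. That position is achievable by scheduling exactly that predecessor first.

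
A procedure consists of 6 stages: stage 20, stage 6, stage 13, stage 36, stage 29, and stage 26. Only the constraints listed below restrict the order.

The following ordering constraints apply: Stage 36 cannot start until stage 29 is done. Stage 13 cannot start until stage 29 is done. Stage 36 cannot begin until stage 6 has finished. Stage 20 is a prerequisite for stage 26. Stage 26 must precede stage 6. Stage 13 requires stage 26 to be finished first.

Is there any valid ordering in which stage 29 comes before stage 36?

Every valid ordering already has stage 29 before stage 36 (the constraints require it), so in particular at least one does.

Yes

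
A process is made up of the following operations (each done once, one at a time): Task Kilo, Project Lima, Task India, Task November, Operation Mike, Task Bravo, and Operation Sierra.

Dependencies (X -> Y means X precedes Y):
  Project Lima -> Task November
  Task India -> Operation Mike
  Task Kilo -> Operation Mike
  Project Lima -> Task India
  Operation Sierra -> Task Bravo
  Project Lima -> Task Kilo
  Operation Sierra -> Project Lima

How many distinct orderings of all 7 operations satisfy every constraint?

Operation Sierra is the only operation with nothing required before it, so every ordering starts there.
Counting all ways to extend the partial order to a total order gives 48.

48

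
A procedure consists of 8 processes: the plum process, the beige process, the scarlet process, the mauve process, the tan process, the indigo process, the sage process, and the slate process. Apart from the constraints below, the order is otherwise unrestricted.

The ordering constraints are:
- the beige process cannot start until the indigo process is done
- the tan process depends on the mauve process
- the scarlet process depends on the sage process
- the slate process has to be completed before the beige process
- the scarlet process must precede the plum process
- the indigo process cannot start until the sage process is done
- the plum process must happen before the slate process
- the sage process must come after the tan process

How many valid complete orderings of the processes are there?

4

Only the mauve process has no prerequisites, so it must go first.
Enumerating by repeatedly choosing an available process (one whose prerequisites are all placed) gives 4 distinct complete orderings.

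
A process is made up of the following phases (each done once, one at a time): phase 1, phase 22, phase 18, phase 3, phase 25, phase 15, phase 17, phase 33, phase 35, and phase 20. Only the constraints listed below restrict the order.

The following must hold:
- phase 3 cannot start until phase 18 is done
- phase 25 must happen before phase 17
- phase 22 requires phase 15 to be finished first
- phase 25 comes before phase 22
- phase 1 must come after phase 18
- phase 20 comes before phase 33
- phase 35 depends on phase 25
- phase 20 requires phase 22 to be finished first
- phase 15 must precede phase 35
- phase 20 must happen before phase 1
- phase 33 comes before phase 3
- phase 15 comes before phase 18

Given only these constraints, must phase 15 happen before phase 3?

Yes

There is a constraint chain phase 15 → phase 18 → phase 3.
That forces phase 15 before phase 3 in every valid schedule.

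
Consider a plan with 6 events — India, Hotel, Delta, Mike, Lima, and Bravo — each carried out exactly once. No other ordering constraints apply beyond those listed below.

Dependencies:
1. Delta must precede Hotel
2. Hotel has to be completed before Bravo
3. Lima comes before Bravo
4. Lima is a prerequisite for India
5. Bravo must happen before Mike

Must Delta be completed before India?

No

Delta and India are not related by any chain of constraints.
So Delta can come before India or after — it is not forced.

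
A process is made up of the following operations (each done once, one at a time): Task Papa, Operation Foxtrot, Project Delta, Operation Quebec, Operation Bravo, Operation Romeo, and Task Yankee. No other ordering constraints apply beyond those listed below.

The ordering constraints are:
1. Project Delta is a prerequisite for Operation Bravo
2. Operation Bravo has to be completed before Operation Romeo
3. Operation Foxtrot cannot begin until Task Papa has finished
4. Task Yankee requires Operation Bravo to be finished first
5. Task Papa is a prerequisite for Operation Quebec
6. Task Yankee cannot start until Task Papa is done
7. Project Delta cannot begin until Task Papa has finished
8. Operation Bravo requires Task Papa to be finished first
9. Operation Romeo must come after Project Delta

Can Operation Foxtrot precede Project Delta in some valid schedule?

Yes

The constraints leave Operation Foxtrot and Project Delta unordered relative to each other; nothing requires Project Delta earlier.
That means at least one valid schedule has Operation Foxtrot before Project Delta.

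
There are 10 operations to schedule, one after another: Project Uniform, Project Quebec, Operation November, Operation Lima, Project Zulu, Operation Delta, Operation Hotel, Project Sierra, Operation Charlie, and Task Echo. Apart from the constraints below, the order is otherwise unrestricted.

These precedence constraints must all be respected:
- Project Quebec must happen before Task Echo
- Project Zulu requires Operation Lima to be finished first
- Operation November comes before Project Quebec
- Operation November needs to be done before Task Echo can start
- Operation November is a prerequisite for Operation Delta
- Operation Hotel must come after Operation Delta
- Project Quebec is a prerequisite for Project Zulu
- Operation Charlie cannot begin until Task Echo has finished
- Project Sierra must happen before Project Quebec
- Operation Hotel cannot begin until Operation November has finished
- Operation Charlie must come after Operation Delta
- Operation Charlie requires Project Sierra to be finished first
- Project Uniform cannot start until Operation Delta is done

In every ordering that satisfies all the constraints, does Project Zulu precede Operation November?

No

In fact the dependencies run the other way: Operation November → Project Quebec → Project Zulu.
So Project Zulu never precedes Operation November.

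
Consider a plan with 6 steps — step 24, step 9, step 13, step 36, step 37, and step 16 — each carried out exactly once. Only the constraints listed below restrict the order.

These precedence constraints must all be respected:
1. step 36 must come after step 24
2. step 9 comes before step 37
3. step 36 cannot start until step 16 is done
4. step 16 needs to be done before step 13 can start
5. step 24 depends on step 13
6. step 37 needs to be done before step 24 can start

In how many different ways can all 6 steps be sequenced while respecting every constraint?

6

The steps with no prerequisites are step 9, step 16; any of them can be placed first.
Counting all ways to extend the partial order to a total order gives 6.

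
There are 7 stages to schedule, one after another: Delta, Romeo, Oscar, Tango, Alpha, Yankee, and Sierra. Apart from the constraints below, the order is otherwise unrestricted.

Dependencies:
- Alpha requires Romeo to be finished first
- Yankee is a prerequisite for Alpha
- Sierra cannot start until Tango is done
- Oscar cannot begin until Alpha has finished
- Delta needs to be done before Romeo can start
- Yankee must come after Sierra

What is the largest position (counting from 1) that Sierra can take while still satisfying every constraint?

4

Every stage that must follow Sierra has to come after it. Tracing all chains starting from Sierra, those stages are: Oscar, Alpha, Yankee — 3 in total.
So at least 3 stages follow Sierra, putting Sierra no later than position 4. That position is achievable by scheduling everything else first.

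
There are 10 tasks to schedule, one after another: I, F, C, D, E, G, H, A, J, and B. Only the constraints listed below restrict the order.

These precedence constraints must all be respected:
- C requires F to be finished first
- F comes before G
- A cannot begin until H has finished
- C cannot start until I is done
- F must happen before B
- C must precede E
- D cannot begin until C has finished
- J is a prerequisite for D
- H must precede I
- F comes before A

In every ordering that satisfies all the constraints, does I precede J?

No chain of constraints connects I to J in either direction.
A valid ordering placing J before I exists, so the answer is no.

No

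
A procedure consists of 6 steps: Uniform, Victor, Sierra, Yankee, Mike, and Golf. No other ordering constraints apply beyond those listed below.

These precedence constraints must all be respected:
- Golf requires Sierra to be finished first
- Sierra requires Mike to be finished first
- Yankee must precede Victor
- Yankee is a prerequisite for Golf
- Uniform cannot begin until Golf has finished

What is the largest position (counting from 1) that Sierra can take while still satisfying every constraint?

4

The steps that are forced after Sierra, directly or by a chain of constraints, are Uniform, Golf. That's 2 steps.
So at least 2 steps follow Sierra, putting Sierra no later than position 4. That position is achievable by scheduling everything else first.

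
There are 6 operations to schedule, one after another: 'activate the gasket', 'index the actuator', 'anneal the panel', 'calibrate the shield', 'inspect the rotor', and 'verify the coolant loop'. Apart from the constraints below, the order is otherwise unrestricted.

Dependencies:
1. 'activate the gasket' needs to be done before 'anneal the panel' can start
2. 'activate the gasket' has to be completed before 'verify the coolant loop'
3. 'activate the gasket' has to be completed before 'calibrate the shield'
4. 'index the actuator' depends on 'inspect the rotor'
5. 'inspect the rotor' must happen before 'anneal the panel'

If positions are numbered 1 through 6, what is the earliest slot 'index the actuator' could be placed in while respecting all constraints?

2

The only operation forced before 'index the actuator' (directly or transitively) is 'inspect the rotor'.
With 1 mandatory predecessor, the earliest 'index the actuator' can sit is position 1+1 = 2, and placing just that one first achieves it.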